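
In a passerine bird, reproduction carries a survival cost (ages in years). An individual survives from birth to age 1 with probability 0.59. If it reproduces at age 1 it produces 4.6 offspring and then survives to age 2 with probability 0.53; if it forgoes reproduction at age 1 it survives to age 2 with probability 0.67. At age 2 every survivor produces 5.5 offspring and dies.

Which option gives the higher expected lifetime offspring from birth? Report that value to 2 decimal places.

breed at age 1: R₀ = 0.59 × (4.6 + 0.53 × 5.5) = 0.59 × 7.5150 = 4.4338
delay to age 2: R₀ = 0.59 × (0.67 × 5.5) = 0.59 × 3.6850 = 2.1742
Higher: breed at age 1 (4.4338).

4.43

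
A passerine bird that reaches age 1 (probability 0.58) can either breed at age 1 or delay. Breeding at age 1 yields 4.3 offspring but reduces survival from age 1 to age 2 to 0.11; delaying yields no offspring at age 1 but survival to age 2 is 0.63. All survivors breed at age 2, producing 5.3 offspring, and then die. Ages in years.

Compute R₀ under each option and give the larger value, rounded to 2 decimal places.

2.83

breed at age 1: R₀ = 0.58 × (4.3 + 0.11 × 5.3) = 0.58 × 4.8830 = 2.8321
delay to age 2: R₀ = 0.58 × (0.63 × 5.3) = 0.58 × 3.3390 = 1.9366
Higher: breed at age 1 (2.8321).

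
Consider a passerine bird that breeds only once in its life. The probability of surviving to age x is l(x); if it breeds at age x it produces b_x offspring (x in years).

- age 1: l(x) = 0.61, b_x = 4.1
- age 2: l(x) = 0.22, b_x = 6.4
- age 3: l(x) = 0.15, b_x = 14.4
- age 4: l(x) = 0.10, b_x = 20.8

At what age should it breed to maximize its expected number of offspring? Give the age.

Expected offspring if breeding at age x = l(x) × b_x:
  age 1: 0.61 × 4.1 = 2.501
  age 2: 0.22 × 6.4 = 1.408
  age 3: 0.15 × 14.4 = 2.160
  age 4: 0.10 × 20.8 = 2.080
Maximum at age 1 (2.501).

1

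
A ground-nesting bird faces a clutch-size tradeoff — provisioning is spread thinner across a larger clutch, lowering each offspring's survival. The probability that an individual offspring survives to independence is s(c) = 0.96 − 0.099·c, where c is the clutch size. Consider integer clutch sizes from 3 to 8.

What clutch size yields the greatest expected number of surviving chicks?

5

Expected surviving chicks = c × s(c):
  c=3: 3 × 0.663 = 1.989
  c=4: 4 × 0.564 = 2.256
  c=5: 5 × 0.465 = 2.325
  c=6: 6 × 0.366 = 2.196
  c=7: 7 × 0.267 = 1.869
  c=8: 8 × 0.168 = 1.344
Maximum at c = 5 (2.325 surviving chicks).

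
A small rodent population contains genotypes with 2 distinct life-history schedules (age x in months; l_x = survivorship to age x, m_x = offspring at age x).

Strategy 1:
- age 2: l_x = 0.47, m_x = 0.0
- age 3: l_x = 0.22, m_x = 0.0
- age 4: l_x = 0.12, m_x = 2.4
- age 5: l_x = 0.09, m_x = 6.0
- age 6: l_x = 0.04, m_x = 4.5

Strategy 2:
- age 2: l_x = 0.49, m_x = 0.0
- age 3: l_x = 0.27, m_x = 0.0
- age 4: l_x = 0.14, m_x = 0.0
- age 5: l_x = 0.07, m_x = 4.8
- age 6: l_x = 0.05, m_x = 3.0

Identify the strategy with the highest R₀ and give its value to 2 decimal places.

Strategy 1: R₀ = 0.47×0.0 + 0.22×0.0 + 0.12×2.4 + 0.09×6.0 + 0.04×4.5 = 1.0080
Strategy 2: R₀ = 0.49×0.0 + 0.27×0.0 + 0.14×0.0 + 0.07×4.8 + 0.05×3.0 = 0.4860
Highest R₀: strategy 1 with 1.0080.

1.01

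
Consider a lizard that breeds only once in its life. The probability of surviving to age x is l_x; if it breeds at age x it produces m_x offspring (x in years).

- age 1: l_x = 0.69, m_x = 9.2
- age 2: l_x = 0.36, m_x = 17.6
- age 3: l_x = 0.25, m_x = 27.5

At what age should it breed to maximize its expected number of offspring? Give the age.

3

Expected offspring if breeding at age x = l_x × m_x:
  age 1: 0.69 × 9.2 = 6.348
  age 2: 0.36 × 17.6 = 6.336
  age 3: 0.25 × 27.5 = 6.875
Maximum at age 3 (6.875).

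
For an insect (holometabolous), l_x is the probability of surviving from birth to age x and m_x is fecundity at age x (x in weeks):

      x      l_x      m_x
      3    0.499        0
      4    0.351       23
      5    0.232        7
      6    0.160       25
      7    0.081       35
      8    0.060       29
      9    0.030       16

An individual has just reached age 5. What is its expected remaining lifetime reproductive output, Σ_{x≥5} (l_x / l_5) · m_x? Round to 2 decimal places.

l_5 = 0.232. Conditional survival from age 5 to x is l_x / l_5.
  x=5: (0.232/0.232) × 7 = 7.0000
  x=6: (0.160/0.232) × 25 = 17.2414
  x=7: (0.081/0.232) × 35 = 12.2198
  x=8: (0.060/0.232) × 29 = 7.5000
  x=9: (0.030/0.232) × 16 = 2.0690
Sum = 7.0000 + 17.2414 + 12.2198 + 7.5000 + 2.0690 = 46.0302

46.03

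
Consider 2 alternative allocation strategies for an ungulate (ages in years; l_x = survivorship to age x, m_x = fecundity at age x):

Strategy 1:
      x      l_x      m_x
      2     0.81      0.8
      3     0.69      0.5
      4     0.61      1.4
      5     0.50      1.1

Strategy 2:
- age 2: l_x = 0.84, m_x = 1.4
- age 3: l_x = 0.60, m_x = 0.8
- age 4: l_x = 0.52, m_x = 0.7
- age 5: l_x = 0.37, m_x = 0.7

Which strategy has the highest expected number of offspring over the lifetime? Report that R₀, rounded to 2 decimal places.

Strategy 1: R₀ = 0.81×0.8 + 0.69×0.5 + 0.61×1.4 + 0.50×1.1 = 2.3970
Strategy 2: R₀ = 0.84×1.4 + 0.60×0.8 + 0.52×0.7 + 0.37×0.7 = 2.2790
Highest R₀: strategy 1 with 2.3970.

2.40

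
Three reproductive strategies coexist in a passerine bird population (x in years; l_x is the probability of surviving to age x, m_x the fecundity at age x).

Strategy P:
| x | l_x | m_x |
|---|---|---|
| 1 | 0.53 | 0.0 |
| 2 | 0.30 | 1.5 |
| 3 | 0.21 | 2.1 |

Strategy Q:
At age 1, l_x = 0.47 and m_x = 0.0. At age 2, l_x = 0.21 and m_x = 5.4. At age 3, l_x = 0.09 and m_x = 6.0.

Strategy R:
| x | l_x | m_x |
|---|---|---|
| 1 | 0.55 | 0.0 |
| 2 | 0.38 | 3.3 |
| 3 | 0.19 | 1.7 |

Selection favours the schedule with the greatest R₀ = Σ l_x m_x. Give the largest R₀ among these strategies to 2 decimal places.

1.67

Strategy P: R₀ = 0.53×0.0 + 0.30×1.5 + 0.21×2.1 = 0.8910
Strategy Q: R₀ = 0.47×0.0 + 0.21×5.4 + 0.09×6.0 = 1.6740
Strategy R: R₀ = 0.55×0.0 + 0.38×3.3 + 0.19×1.7 = 1.5770
Highest R₀: strategy Q with 1.6740.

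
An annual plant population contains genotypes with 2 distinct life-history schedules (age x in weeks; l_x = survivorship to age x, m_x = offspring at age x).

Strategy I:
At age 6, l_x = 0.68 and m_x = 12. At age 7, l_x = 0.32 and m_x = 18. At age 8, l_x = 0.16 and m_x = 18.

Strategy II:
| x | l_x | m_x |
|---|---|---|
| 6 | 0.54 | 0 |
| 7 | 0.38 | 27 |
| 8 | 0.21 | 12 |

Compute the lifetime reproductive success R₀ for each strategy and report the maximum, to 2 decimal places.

16.80

Strategy I: R₀ = 0.68×12 + 0.32×18 + 0.16×18 = 16.8000
Strategy II: R₀ = 0.54×0 + 0.38×27 + 0.21×12 = 12.7800
Highest R₀: strategy I with 16.8000.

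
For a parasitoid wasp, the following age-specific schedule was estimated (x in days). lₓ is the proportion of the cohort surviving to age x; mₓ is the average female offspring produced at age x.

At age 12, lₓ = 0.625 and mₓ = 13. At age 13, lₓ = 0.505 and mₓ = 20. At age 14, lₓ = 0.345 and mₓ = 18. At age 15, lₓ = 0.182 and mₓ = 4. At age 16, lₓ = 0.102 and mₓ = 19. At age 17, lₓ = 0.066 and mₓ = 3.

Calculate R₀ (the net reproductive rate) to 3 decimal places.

27.299

R₀ = Σ lₓ mₓ:
  age 12: 0.625 × 13 = 8.1250
  age 13: 0.505 × 20 = 10.1000
  age 14: 0.345 × 18 = 6.2100
  age 15: 0.182 × 4 = 0.7280
  age 16: 0.102 × 19 = 1.9380
  age 17: 0.066 × 3 = 0.1980
R₀ = 8.1250 + 10.1000 + 6.2100 + 0.7280 + 1.9380 + 0.1980 = 27.2990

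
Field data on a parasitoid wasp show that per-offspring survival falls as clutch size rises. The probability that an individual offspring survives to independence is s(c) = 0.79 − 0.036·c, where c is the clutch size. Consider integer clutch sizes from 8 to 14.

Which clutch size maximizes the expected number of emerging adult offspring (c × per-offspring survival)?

Expected emerging adult offspring = c × s(c):
  c=8: 8 × 0.502 = 4.016
  c=9: 9 × 0.466 = 4.194
  c=10: 10 × 0.430 = 4.300
  c=11: 11 × 0.394 = 4.334
  c=12: 12 × 0.358 = 4.296
  c=13: 13 × 0.322 = 4.186
  c=14: 14 × 0.286 = 4.004
Maximum at c = 11 (4.334 emerging adult offspring).

11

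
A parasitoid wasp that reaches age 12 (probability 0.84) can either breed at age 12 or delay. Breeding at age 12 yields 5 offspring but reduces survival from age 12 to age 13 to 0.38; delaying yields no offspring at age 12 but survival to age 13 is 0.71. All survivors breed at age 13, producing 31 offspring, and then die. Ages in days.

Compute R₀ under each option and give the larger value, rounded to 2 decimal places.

18.49

breed at age 12: R₀ = 0.84 × (5 + 0.38 × 31) = 0.84 × 16.7800 = 14.0952
delay to age 13: R₀ = 0.84 × (0.71 × 31) = 0.84 × 22.0100 = 18.4884
Higher: delay to age 13 (18.4884).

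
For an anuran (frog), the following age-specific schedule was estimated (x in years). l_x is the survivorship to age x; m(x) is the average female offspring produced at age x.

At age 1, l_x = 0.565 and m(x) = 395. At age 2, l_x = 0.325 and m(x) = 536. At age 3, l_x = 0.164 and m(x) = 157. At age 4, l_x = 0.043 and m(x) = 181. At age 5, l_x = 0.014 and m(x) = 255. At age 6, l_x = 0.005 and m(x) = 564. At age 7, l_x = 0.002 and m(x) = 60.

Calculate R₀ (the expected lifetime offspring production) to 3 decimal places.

437.416

R₀ = Σ l_x m(x):
  age 1: 0.565 × 395 = 223.1750
  age 2: 0.325 × 536 = 174.2000
  age 3: 0.164 × 157 = 25.7480
  age 4: 0.043 × 181 = 7.7830
  age 5: 0.014 × 255 = 3.5700
  age 6: 0.005 × 564 = 2.8200
  age 7: 0.002 × 60 = 0.1200
R₀ = 223.1750 + 174.2000 + 25.7480 + 7.7830 + 3.5700 + 2.8200 + 0.1200 = 437.4160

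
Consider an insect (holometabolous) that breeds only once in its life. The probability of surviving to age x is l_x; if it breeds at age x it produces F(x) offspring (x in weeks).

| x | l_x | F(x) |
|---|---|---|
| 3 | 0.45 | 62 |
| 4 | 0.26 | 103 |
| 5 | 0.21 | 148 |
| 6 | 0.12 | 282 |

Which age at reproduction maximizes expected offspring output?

Expected offspring if breeding at age x = l_x × F(x):
  age 3: 0.45 × 62 = 27.900
  age 4: 0.26 × 103 = 26.780
  age 5: 0.21 × 148 = 31.080
  age 6: 0.12 × 282 = 33.840
Maximum at age 6 (33.840).

6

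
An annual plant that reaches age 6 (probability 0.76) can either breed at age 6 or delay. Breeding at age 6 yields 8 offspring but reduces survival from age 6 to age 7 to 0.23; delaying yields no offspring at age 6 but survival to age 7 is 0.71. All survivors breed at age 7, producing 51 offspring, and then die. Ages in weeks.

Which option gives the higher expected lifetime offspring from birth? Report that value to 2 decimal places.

27.52

breed at age 6: R₀ = 0.76 × (8 + 0.23 × 51) = 0.76 × 19.7300 = 14.9948
delay to age 7: R₀ = 0.76 × (0.71 × 51) = 0.76 × 36.2100 = 27.5196
Higher: delay to age 7 (27.5196).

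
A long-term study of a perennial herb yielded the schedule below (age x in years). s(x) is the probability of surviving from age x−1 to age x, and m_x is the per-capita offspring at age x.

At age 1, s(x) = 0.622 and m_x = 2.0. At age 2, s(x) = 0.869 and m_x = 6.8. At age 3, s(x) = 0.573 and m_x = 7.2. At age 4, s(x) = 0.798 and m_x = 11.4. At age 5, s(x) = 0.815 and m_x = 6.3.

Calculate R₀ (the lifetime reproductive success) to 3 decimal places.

Survivorship from birth: l_x = s_1·s_2·…·s_x.
  l_1 = 0.62200
  l_2 = 0.54052
  l_3 = 0.30972
  l_4 = 0.24715
  l_5 = 0.20143
R₀ = Σ l_x m_x:
  age 1: 0.62200 × 2.0 = 1.2440
  age 2: 0.54052 × 6.8 = 3.6755
  age 3: 0.30972 × 7.2 = 2.2300
  age 4: 0.24715 × 11.4 = 2.8175
  age 5: 0.20143 × 6.3 = 1.2690
R₀ = 1.2440 + 3.6755 + 2.2300 + 2.8175 + 1.2690 = 11.2360

11.236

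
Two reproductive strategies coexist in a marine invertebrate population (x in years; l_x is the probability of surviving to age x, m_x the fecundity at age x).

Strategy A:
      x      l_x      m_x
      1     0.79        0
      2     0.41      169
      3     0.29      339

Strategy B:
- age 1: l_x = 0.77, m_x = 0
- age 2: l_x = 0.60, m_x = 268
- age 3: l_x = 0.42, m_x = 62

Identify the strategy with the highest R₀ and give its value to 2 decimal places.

Strategy A: R₀ = 0.79×0 + 0.41×169 + 0.29×339 = 167.6000
Strategy B: R₀ = 0.77×0 + 0.60×268 + 0.42×62 = 186.8400
Highest R₀: strategy B with 186.8400.

186.84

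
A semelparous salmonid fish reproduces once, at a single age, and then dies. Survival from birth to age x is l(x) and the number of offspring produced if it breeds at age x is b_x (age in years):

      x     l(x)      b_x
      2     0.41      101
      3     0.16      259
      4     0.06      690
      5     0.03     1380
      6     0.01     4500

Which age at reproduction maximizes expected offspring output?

6

Expected offspring if breeding at age x = l(x) × b_x:
  age 2: 0.41 × 101 = 41.410
  age 3: 0.16 × 259 = 41.440
  age 4: 0.06 × 690 = 41.400
  age 5: 0.03 × 1380 = 41.400
  age 6: 0.01 × 4500 = 45.000
Maximum at age 6 (45.000).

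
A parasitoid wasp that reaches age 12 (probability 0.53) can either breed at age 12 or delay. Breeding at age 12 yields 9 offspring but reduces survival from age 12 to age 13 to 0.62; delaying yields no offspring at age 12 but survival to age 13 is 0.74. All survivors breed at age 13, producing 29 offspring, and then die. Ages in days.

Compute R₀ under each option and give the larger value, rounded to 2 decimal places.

breed at age 12: R₀ = 0.53 × (9 + 0.62 × 29) = 0.53 × 26.9800 = 14.2994
delay to age 13: R₀ = 0.53 × (0.74 × 29) = 0.53 × 21.4600 = 11.3738
Higher: breed at age 12 (14.2994).

14.30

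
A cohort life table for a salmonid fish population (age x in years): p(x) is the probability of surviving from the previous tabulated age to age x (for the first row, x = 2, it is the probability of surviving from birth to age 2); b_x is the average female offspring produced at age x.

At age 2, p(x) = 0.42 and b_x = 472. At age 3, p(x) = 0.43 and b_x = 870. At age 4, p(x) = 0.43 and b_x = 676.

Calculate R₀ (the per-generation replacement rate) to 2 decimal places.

Survivorship from birth: l_x = p_2·p_3·…·p_x.
  l_2 = 0.42000
  l_3 = 0.18060
  l_4 = 0.07766
R₀ = Σ l_x b_x:
  age 2: 0.42000 × 472 = 198.2400
  age 3: 0.18060 × 870 = 157.1220
  age 4: 0.07766 × 676 = 52.4982
R₀ = 198.2400 + 157.1220 + 52.4982 = 407.8602

407.86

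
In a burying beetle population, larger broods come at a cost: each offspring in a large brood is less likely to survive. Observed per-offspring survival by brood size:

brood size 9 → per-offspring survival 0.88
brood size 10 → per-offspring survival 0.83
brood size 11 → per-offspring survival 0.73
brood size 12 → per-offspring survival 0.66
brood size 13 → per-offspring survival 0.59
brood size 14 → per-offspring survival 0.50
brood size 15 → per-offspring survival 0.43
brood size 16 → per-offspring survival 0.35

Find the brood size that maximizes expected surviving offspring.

10

Expected surviving offspring = c × s(c):
  c=9: 9 × 0.88 = 7.920
  c=10: 10 × 0.83 = 8.300
  c=11: 11 × 0.73 = 8.030
  c=12: 12 × 0.66 = 7.920
  c=13: 13 × 0.59 = 7.670
  c=14: 14 × 0.50 = 7.000
  c=15: 15 × 0.43 = 6.450
  c=16: 16 × 0.35 = 5.600
Maximum at c = 10 (8.300 surviving offspring).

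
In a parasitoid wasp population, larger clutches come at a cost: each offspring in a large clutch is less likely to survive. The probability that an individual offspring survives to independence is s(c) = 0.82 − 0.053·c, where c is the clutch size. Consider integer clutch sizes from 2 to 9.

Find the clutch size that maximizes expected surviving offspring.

Expected surviving offspring = c × s(c):
  c=2: 2 × 0.714 = 1.428
  c=3: 3 × 0.661 = 1.983
  c=4: 4 × 0.608 = 2.432
  c=5: 5 × 0.555 = 2.775
  c=6: 6 × 0.502 = 3.012
  c=7: 7 × 0.449 = 3.143
  c=8: 8 × 0.396 = 3.168
  c=9: 9 × 0.343 = 3.087
Maximum at c = 8 (3.168 surviving offspring).

8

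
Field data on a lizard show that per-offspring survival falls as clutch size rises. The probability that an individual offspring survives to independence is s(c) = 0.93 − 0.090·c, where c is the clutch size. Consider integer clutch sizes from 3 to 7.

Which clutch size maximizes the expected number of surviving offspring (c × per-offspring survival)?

5

Expected surviving offspring = c × s(c):
  c=3: 3 × 0.660 = 1.980
  c=4: 4 × 0.570 = 2.280
  c=5: 5 × 0.480 = 2.400
  c=6: 6 × 0.390 = 2.340
  c=7: 7 × 0.300 = 2.100
Maximum at c = 5 (2.400 surviving offspring).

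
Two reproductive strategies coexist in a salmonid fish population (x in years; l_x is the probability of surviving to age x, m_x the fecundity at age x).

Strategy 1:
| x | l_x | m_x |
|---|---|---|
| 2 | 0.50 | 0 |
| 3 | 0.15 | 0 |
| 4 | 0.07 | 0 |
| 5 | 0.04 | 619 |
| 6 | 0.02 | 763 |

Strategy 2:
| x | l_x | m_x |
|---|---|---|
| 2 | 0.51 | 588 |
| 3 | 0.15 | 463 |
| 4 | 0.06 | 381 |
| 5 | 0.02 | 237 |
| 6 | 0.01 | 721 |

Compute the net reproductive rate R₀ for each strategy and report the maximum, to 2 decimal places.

404.14

Strategy 1: R₀ = 0.50×0 + 0.15×0 + 0.07×0 + 0.04×619 + 0.02×763 = 40.0200
Strategy 2: R₀ = 0.51×588 + 0.15×463 + 0.06×381 + 0.02×237 + 0.01×721 = 404.1400
Highest R₀: strategy 2 with 404.1400.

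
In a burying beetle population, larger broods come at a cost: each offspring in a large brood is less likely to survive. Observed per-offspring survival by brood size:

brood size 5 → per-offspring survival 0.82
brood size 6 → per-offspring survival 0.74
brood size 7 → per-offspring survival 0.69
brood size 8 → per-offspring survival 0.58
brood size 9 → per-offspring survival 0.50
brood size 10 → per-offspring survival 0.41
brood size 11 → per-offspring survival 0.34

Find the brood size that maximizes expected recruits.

Expected recruits = c × s(c):
  c=5: 5 × 0.82 = 4.100
  c=6: 6 × 0.74 = 4.440
  c=7: 7 × 0.69 = 4.830
  c=8: 8 × 0.58 = 4.640
  c=9: 9 × 0.50 = 4.500
  c=10: 10 × 0.41 = 4.100
  c=11: 11 × 0.34 = 3.740
Maximum at c = 7 (4.830 recruits).

7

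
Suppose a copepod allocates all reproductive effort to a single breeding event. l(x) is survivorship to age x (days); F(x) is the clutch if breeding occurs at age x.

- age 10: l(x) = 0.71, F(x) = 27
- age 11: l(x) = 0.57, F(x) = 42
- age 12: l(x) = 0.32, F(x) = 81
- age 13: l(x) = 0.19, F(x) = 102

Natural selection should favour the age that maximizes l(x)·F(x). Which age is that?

Expected offspring if breeding at age x = l(x) × F(x):
  age 10: 0.71 × 27 = 19.170
  age 11: 0.57 × 42 = 23.940
  age 12: 0.32 × 81 = 25.920
  age 13: 0.19 × 102 = 19.380
Maximum at age 12 (25.920).

12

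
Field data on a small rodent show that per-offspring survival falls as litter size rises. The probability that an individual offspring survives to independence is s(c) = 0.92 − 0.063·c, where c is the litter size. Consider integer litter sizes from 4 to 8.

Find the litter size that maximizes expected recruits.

7

Expected recruits = c × s(c):
  c=4: 4 × 0.668 = 2.672
  c=5: 5 × 0.605 = 3.025
  c=6: 6 × 0.542 = 3.252
  c=7: 7 × 0.479 = 3.353
  c=8: 8 × 0.416 = 3.328
Maximum at c = 7 (3.353 recruits).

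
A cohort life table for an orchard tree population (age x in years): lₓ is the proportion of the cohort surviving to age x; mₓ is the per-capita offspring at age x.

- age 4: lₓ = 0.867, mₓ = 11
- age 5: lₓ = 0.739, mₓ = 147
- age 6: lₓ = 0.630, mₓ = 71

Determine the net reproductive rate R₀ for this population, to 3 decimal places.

R₀ = Σ lₓ mₓ:
  age 4: 0.867 × 11 = 9.5370
  age 5: 0.739 × 147 = 108.6330
  age 6: 0.630 × 71 = 44.7300
R₀ = 9.5370 + 108.6330 + 44.7300 = 162.9000

162.900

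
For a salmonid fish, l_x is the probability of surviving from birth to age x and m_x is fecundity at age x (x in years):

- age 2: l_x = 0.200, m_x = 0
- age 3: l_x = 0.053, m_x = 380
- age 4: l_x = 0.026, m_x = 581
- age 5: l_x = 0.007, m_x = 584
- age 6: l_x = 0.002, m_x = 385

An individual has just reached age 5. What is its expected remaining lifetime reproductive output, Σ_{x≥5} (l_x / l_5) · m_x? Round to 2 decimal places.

l_5 = 0.007. Conditional survival from age 5 to x is l_x / l_5.
  x=5: (0.007/0.007) × 584 = 584.0000
  x=6: (0.002/0.007) × 385 = 110.0000
Sum = 584.0000 + 110.0000 = 694.0000

694.00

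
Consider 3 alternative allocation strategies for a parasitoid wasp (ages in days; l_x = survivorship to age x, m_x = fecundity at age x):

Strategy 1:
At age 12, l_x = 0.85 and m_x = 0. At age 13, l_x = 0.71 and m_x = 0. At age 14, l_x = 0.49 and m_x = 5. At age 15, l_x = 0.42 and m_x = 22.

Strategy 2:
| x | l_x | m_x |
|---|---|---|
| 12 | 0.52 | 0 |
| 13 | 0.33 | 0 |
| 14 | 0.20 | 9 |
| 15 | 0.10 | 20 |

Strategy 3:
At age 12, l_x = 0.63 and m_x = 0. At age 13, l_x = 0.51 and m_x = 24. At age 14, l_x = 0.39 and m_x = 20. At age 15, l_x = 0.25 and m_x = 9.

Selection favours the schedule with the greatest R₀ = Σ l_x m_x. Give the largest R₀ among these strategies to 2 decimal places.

22.29

Strategy 1: R₀ = 0.85×0 + 0.71×0 + 0.49×5 + 0.42×22 = 11.6900
Strategy 2: R₀ = 0.52×0 + 0.33×0 + 0.20×9 + 0.10×20 = 3.8000
Strategy 3: R₀ = 0.63×0 + 0.51×24 + 0.39×20 + 0.25×9 = 22.2900
Highest R₀: strategy 3 with 22.2900.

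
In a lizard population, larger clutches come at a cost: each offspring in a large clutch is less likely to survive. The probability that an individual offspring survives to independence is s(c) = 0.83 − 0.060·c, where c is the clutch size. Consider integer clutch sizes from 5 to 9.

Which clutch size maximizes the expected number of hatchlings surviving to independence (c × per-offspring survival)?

7

Expected hatchlings surviving to independence = c × s(c):
  c=5: 5 × 0.530 = 2.650
  c=6: 6 × 0.470 = 2.820
  c=7: 7 × 0.410 = 2.870
  c=8: 8 × 0.350 = 2.800
  c=9: 9 × 0.290 = 2.610
Maximum at c = 7 (2.870 hatchlings surviving to independence).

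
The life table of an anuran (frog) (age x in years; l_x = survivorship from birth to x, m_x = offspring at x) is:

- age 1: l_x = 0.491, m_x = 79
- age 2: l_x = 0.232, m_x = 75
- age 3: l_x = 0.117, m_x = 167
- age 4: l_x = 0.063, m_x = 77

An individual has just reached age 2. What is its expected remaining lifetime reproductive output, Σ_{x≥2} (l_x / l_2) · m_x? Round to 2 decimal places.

l_2 = 0.232. Conditional survival from age 2 to x is l_x / l_2.
  x=2: (0.232/0.232) × 75 = 75.0000
  x=3: (0.117/0.232) × 167 = 84.2198
  x=4: (0.063/0.232) × 77 = 20.9095
Sum = 75.0000 + 84.2198 + 20.9095 = 180.1293

180.13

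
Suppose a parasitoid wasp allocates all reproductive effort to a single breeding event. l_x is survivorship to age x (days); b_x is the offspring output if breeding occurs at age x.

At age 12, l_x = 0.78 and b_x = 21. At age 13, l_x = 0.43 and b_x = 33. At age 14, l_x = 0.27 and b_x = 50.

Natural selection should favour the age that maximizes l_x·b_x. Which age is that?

12

Expected offspring if breeding at age x = l_x × b_x:
  age 12: 0.78 × 21 = 16.380
  age 13: 0.43 × 33 = 14.190
  age 14: 0.27 × 50 = 13.500
Maximum at age 12 (16.380).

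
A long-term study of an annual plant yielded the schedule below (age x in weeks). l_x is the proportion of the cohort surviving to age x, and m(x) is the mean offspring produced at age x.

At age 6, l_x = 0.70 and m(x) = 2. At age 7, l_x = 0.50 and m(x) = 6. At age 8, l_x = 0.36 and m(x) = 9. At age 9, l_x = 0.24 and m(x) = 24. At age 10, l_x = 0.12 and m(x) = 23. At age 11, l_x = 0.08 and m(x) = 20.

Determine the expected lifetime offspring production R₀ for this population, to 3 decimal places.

17.760

R₀ = Σ l_x m(x):
  age 6: 0.70 × 2 = 1.4000
  age 7: 0.50 × 6 = 3.0000
  age 8: 0.36 × 9 = 3.2400
  age 9: 0.24 × 24 = 5.7600
  age 10: 0.12 × 23 = 2.7600
  age 11: 0.08 × 20 = 1.6000
R₀ = 1.4000 + 3.0000 + 3.2400 + 5.7600 + 2.7600 + 1.6000 = 17.7600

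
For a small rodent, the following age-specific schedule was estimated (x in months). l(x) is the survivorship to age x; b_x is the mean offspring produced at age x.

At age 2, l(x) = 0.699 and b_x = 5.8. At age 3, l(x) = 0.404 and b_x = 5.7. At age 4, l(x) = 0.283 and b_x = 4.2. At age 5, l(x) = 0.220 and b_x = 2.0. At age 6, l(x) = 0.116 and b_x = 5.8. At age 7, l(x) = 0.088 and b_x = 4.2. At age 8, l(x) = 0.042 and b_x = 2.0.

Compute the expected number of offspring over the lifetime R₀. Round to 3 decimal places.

9.112

R₀ = Σ l(x) b_x:
  age 2: 0.699 × 5.8 = 4.0542
  age 3: 0.404 × 5.7 = 2.3028
  age 4: 0.283 × 4.2 = 1.1886
  age 5: 0.220 × 2.0 = 0.4400
  age 6: 0.116 × 5.8 = 0.6728
  age 7: 0.088 × 4.2 = 0.3696
  age 8: 0.042 × 2.0 = 0.0840
R₀ = 4.0542 + 2.3028 + 1.1886 + 0.4400 + 0.6728 + 0.3696 + 0.0840 = 9.1120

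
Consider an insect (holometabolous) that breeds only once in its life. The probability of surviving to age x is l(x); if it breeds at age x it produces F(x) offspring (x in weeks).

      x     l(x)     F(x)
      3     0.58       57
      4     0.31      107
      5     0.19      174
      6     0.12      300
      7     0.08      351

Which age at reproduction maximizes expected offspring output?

6

Expected offspring if breeding at age x = l(x) × F(x):
  age 3: 0.58 × 57 = 33.060
  age 4: 0.31 × 107 = 33.170
  age 5: 0.19 × 174 = 33.060
  age 6: 0.12 × 300 = 36.000
  age 7: 0.08 × 351 = 28.080
Maximum at age 6 (36.000).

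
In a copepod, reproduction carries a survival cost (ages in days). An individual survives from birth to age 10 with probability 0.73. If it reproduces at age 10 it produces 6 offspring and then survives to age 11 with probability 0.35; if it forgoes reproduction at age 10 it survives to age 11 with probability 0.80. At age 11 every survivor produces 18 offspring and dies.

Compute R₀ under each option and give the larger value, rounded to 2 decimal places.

10.51

breed at age 10: R₀ = 0.73 × (6 + 0.35 × 18) = 0.73 × 12.3000 = 8.9790
delay to age 11: R₀ = 0.73 × (0.80 × 18) = 0.73 × 14.4000 = 10.5120
Higher: delay to age 11 (10.5120).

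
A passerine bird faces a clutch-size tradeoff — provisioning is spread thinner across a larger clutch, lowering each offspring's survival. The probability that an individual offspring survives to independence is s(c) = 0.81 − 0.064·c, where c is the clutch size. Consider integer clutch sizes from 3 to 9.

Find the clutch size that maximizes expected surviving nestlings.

6

Expected surviving nestlings = c × s(c):
  c=3: 3 × 0.618 = 1.854
  c=4: 4 × 0.554 = 2.216
  c=5: 5 × 0.490 = 2.450
  c=6: 6 × 0.426 = 2.556
  c=7: 7 × 0.362 = 2.534
  c=8: 8 × 0.298 = 2.384
  c=9: 9 × 0.234 = 2.106
Maximum at c = 6 (2.556 surviving nestlings).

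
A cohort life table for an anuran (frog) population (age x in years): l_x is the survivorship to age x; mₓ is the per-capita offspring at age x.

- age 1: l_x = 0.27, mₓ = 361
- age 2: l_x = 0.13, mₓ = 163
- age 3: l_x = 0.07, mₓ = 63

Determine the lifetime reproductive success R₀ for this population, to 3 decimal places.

R₀ = Σ l_x mₓ:
  age 1: 0.27 × 361 = 97.4700
  age 2: 0.13 × 163 = 21.1900
  age 3: 0.07 × 63 = 4.4100
R₀ = 97.4700 + 21.1900 + 4.4100 = 123.0700

123.070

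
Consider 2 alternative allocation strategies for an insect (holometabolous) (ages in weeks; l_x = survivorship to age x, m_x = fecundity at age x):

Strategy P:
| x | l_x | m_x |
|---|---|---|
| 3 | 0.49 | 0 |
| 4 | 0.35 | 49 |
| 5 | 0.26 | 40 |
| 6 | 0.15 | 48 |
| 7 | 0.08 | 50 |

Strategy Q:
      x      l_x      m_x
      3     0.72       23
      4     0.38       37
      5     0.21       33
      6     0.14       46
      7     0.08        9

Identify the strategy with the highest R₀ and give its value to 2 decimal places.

44.71

Strategy P: R₀ = 0.49×0 + 0.35×49 + 0.26×40 + 0.15×48 + 0.08×50 = 38.7500
Strategy Q: R₀ = 0.72×23 + 0.38×37 + 0.21×33 + 0.14×46 + 0.08×9 = 44.7100
Highest R₀: strategy Q with 44.7100.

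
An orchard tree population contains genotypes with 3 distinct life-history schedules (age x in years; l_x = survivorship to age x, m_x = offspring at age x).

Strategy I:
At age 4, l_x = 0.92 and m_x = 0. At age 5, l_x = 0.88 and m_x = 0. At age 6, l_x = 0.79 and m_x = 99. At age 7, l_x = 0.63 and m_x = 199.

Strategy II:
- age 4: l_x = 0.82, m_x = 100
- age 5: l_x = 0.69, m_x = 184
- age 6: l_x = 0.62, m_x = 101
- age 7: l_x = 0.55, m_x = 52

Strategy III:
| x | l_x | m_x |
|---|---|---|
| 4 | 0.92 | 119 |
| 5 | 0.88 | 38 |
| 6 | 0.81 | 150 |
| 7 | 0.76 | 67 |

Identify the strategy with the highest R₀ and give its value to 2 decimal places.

Strategy I: R₀ = 0.92×0 + 0.88×0 + 0.79×99 + 0.63×199 = 203.5800
Strategy II: R₀ = 0.82×100 + 0.69×184 + 0.62×101 + 0.55×52 = 300.1800
Strategy III: R₀ = 0.92×119 + 0.88×38 + 0.81×150 + 0.76×67 = 315.3400
Highest R₀: strategy III with 315.3400.

315.34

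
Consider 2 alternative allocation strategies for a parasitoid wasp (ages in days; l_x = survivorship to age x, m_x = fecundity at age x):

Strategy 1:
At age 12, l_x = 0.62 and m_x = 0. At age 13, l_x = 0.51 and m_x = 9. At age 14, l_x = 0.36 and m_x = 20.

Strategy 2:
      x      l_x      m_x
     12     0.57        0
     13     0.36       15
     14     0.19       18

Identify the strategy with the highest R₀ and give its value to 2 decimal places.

11.79

Strategy 1: R₀ = 0.62×0 + 0.51×9 + 0.36×20 = 11.7900
Strategy 2: R₀ = 0.57×0 + 0.36×15 + 0.19×18 = 8.8200
Highest R₀: strategy 1 with 11.7900.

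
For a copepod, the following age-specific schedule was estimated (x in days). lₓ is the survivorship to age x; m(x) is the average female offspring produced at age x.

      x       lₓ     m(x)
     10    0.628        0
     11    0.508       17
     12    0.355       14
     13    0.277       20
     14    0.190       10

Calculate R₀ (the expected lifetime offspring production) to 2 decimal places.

21.05

R₀ = Σ lₓ m(x):
  age 10: 0.628 × 0 = 0.0000
  age 11: 0.508 × 17 = 8.6360
  age 12: 0.355 × 14 = 4.9700
  age 13: 0.277 × 20 = 5.5400
  age 14: 0.190 × 10 = 1.9000
R₀ = 0.0000 + 8.6360 + 4.9700 + 5.5400 + 1.9000 = 21.0460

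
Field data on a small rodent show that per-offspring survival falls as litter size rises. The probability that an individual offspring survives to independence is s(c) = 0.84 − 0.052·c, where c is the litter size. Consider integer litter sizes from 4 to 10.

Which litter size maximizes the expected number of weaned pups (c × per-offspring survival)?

Expected weaned pups = c × s(c):
  c=4: 4 × 0.632 = 2.528
  c=5: 5 × 0.580 = 2.900
  c=6: 6 × 0.528 = 3.168
  c=7: 7 × 0.476 = 3.332
  c=8: 8 × 0.424 = 3.392
  c=9: 9 × 0.372 = 3.348
  c=10: 10 × 0.320 = 3.200
Maximum at c = 8 (3.392 weaned pups).

8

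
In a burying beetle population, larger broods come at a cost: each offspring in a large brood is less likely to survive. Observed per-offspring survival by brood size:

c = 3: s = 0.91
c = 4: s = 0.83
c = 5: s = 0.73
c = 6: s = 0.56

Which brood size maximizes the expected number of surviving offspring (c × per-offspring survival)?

Expected surviving offspring = c × s(c):
  c=3: 3 × 0.91 = 2.730
  c=4: 4 × 0.83 = 3.320
  c=5: 5 × 0.73 = 3.650
  c=6: 6 × 0.56 = 3.360
Maximum at c = 5 (3.650 surviving offspring).

5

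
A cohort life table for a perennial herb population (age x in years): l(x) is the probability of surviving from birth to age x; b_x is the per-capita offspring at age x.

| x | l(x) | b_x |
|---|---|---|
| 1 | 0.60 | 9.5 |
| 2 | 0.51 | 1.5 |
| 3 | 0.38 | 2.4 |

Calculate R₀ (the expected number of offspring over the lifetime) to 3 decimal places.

R₀ = Σ l(x) b_x:
  age 1: 0.60 × 9.5 = 5.7000
  age 2: 0.51 × 1.5 = 0.7650
  age 3: 0.38 × 2.4 = 0.9120
R₀ = 5.7000 + 0.7650 + 0.9120 = 7.3770

7.377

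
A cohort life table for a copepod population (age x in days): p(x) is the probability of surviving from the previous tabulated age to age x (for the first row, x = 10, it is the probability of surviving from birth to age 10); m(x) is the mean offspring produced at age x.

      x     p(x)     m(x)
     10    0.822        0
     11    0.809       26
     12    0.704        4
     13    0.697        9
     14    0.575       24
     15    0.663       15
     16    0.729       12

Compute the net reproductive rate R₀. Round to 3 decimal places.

29.557

Survivorship from birth: l_x = p_10·p_11·…·p_x.
  l_10 = 0.82200
  l_11 = 0.66500
  l_12 = 0.46816
  l_13 = 0.32631
  l_14 = 0.18763
  l_15 = 0.12440
  l_16 = 0.09068
R₀ = Σ l_x m(x):
  age 10: 0.82200 × 0 = 0.0000
  age 11: 0.66500 × 26 = 17.2900
  age 12: 0.46816 × 4 = 1.8726
  age 13: 0.32631 × 9 = 2.9368
  age 14: 0.18763 × 24 = 4.5031
  age 15: 0.12440 × 15 = 1.8660
  age 16: 0.09068 × 12 = 1.0882
R₀ = 0.0000 + 17.2900 + 1.8726 + 2.9368 + 4.5031 + 1.8660 + 1.0882 = 29.5567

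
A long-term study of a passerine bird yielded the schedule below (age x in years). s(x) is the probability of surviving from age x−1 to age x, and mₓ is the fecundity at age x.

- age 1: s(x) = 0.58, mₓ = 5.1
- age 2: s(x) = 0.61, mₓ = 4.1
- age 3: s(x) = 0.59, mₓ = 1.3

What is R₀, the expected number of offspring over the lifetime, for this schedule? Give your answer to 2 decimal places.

Survivorship from birth: l_x = s_1·s_2·…·s_x.
  l_1 = 0.58000
  l_2 = 0.35380
  l_3 = 0.20874
R₀ = Σ l_x mₓ:
  age 1: 0.58000 × 5.1 = 2.9580
  age 2: 0.35380 × 4.1 = 1.4506
  age 3: 0.20874 × 1.3 = 0.2714
R₀ = 2.9580 + 1.4506 + 0.2714 = 4.6799

4.68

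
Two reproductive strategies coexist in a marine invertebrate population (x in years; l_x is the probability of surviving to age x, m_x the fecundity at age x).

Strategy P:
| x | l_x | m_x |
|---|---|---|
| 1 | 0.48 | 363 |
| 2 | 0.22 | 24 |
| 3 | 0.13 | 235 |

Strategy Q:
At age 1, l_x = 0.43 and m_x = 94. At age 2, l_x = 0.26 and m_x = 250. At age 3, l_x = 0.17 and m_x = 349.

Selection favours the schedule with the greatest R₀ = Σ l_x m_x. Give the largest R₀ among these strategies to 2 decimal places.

210.07

Strategy P: R₀ = 0.48×363 + 0.22×24 + 0.13×235 = 210.0700
Strategy Q: R₀ = 0.43×94 + 0.26×250 + 0.17×349 = 164.7500
Highest R₀: strategy P with 210.0700.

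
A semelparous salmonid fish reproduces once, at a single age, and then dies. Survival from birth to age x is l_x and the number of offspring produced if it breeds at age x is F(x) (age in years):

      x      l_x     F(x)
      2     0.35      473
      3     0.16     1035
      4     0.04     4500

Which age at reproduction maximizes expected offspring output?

Expected offspring if breeding at age x = l_x × F(x):
  age 2: 0.35 × 473 = 165.550
  age 3: 0.16 × 1035 = 165.600
  age 4: 0.04 × 4500 = 180.000
Maximum at age 4 (180.000).

4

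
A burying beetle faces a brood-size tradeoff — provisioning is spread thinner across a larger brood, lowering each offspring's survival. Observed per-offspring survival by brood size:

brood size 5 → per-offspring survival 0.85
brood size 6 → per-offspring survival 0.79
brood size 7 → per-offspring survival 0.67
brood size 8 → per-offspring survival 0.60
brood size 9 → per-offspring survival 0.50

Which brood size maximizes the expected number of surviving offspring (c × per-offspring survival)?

Expected surviving offspring = c × s(c):
  c=5: 5 × 0.85 = 4.250
  c=6: 6 × 0.79 = 4.740
  c=7: 7 × 0.67 = 4.690
  c=8: 8 × 0.60 = 4.800
  c=9: 9 × 0.50 = 4.500
Maximum at c = 8 (4.800 surviving offspring).

8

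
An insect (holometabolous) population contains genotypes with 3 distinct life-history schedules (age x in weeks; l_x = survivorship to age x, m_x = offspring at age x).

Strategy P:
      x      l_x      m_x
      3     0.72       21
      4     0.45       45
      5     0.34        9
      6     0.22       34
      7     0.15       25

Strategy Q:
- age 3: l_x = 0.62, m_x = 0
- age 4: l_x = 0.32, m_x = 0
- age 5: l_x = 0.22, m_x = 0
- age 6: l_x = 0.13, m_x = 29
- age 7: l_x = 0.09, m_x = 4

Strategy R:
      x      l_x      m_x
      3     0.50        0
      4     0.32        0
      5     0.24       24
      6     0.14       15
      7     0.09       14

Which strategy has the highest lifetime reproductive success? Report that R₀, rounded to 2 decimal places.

Strategy P: R₀ = 0.72×21 + 0.45×45 + 0.34×9 + 0.22×34 + 0.15×25 = 49.6600
Strategy Q: R₀ = 0.62×0 + 0.32×0 + 0.22×0 + 0.13×29 + 0.09×4 = 4.1300
Strategy R: R₀ = 0.50×0 + 0.32×0 + 0.24×24 + 0.14×15 + 0.09×14 = 9.1200
Highest R₀: strategy P with 49.6600.

49.66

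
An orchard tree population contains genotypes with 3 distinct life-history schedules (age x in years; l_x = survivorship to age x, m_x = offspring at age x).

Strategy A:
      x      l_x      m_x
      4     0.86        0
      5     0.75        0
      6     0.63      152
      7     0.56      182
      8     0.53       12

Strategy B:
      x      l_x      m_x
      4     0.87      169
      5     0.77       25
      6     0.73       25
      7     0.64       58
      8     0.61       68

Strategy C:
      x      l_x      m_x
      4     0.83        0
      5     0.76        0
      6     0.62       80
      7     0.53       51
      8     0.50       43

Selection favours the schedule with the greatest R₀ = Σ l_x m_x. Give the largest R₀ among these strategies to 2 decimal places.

Strategy A: R₀ = 0.86×0 + 0.75×0 + 0.63×152 + 0.56×182 + 0.53×12 = 204.0400
Strategy B: R₀ = 0.87×169 + 0.77×25 + 0.73×25 + 0.64×58 + 0.61×68 = 263.1300
Strategy C: R₀ = 0.83×0 + 0.76×0 + 0.62×80 + 0.53×51 + 0.50×43 = 98.1300
Highest R₀: strategy B with 263.1300.

263.13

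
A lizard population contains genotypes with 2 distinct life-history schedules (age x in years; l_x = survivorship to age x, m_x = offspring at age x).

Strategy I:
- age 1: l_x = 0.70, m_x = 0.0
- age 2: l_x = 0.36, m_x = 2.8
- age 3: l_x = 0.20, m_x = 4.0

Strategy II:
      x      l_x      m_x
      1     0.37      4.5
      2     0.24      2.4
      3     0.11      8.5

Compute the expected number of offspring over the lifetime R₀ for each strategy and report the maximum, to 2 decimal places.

Strategy I: R₀ = 0.70×0.0 + 0.36×2.8 + 0.20×4.0 = 1.8080
Strategy II: R₀ = 0.37×4.5 + 0.24×2.4 + 0.11×8.5 = 3.1760
Highest R₀: strategy II with 3.1760.

3.18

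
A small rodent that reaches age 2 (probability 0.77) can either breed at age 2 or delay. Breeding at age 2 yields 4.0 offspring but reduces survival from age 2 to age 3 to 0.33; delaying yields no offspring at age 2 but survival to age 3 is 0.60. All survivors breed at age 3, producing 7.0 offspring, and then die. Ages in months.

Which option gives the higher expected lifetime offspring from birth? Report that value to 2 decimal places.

breed at age 2: R₀ = 0.77 × (4.0 + 0.33 × 7.0) = 0.77 × 6.3100 = 4.8587
delay to age 3: R₀ = 0.77 × (0.60 × 7.0) = 0.77 × 4.2000 = 3.2340
Higher: breed at age 2 (4.8587).

4.86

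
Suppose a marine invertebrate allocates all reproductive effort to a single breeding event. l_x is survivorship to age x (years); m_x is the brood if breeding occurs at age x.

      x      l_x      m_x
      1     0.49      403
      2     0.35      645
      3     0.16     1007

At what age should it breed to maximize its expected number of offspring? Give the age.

Expected offspring if breeding at age x = l_x × m_x:
  age 1: 0.49 × 403 = 197.470
  age 2: 0.35 × 645 = 225.750
  age 3: 0.16 × 1007 = 161.120
Maximum at age 2 (225.750).

2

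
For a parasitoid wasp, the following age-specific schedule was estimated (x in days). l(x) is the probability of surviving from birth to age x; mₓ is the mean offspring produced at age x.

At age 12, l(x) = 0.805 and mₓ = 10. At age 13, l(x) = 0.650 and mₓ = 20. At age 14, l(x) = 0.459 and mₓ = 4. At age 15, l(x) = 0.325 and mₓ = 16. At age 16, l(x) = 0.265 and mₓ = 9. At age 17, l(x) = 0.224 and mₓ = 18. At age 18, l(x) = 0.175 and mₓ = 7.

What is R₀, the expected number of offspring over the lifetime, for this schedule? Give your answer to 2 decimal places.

R₀ = Σ l(x) mₓ:
  age 12: 0.805 × 10 = 8.0500
  age 13: 0.650 × 20 = 13.0000
  age 14: 0.459 × 4 = 1.8360
  age 15: 0.325 × 16 = 5.2000
  age 16: 0.265 × 9 = 2.3850
  age 17: 0.224 × 18 = 4.0320
  age 18: 0.175 × 7 = 1.2250
R₀ = 8.0500 + 13.0000 + 1.8360 + 5.2000 + 2.3850 + 4.0320 + 1.2250 = 35.7280

35.73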